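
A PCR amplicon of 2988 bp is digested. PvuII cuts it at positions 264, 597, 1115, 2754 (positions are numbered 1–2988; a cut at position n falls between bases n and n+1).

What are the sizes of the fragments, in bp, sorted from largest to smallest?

Linear molecule, 4 cuts → 5 fragments:
  264 − 0 = 264 bp
  597 − 264 = 333 bp
  1115 − 597 = 518 bp
  2754 − 1115 = 1639 bp
  2988 − 2754 = 234 bp
Sorted largest to smallest: 1639, 518, 333, 264, 234 bp.

1639, 518, 333, 264, 234 bp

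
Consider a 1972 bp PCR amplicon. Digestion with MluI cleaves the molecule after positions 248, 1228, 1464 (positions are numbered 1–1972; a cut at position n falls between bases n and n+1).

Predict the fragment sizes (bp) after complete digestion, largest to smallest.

Linear molecule, 3 cuts → 4 fragments:
  248 − 0 = 248 bp
  1228 − 248 = 980 bp
  1464 − 1228 = 236 bp
  1972 − 1464 = 508 bp
Sorted largest to smallest: 980, 508, 248, 236 bp.

980, 508, 248, 236 bp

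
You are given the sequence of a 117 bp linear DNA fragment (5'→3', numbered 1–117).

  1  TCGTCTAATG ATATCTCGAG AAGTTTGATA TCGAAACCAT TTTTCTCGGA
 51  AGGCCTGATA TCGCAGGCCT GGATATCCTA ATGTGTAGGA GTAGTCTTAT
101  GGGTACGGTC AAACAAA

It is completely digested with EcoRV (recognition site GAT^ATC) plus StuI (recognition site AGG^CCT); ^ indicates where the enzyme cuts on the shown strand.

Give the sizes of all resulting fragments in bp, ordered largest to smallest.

43, 24, 17, 12, 8, 7, 6 bp

EcoRV sites (GATATC) start at positions 10, 27, 57, 72.
EcoRV cuts after base 3 of each site, so after positions 12, 29, 59, 74.
StuI sites (AGGCCT) start at positions 51, 65.
StuI cuts after base 3 of each site, so after positions 53, 67.
Combined cut positions: 12, 29, 53, 59, 67, 74.
Linear molecule, 6 cuts → 7 fragments:
  1–12 → 12 bp
  13–29 → 17 bp
  30–53 → 24 bp
  54–59 → 6 bp
  60–67 → 8 bp
  68–74 → 7 bp
  75–117 → 43 bp
Sorted largest to smallest: 43, 24, 17, 12, 8, 7, 6 bp.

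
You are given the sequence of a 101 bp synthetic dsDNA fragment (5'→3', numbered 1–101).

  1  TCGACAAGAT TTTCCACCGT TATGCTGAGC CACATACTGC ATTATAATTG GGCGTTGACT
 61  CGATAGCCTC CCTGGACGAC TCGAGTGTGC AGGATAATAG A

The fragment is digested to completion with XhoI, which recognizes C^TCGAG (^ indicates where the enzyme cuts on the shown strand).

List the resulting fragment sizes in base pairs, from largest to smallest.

The XhoI site (CTCGAG) starts at position 80.
XhoI cuts after the first base of each site, so after position 80.
Linear molecule, 1 cut → 2 fragments:
  1–80 → 80 bp
  81–101 → 21 bp
Sorted largest to smallest: 80, 21 bp.

80, 21 bp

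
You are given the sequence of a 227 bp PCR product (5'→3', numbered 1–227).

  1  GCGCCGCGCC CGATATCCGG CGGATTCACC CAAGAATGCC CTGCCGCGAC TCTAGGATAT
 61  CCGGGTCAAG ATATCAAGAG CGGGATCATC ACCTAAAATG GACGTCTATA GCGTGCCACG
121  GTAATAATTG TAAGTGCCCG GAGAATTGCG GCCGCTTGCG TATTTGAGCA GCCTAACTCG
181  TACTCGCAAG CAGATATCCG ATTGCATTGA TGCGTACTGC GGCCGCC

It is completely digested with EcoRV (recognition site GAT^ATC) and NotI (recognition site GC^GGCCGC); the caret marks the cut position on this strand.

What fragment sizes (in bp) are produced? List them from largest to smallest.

EcoRV sites (GATATC) start at positions 12, 56, 70, 193.
EcoRV cuts after base 3 of each site, so after positions 14, 58, 72, 195.
NotI sites (GCGGCCGC) start at positions 148, 219.
NotI cuts after base 2 of each site, so after positions 149, 220.
Combined cut positions: 14, 58, 72, 149, 195, 220.
Linear molecule, 6 cuts → 7 fragments:
  1–14 → 14 bp
  15–58 → 44 bp
  59–72 → 14 bp
  73–149 → 77 bp
  150–195 → 46 bp
  196–220 → 25 bp
  221–227 → 7 bp
Sorted largest to smallest: 77, 46, 44, 25, 14, 14, 7 bp.

77, 46, 44, 25, 14, 14, 7 bp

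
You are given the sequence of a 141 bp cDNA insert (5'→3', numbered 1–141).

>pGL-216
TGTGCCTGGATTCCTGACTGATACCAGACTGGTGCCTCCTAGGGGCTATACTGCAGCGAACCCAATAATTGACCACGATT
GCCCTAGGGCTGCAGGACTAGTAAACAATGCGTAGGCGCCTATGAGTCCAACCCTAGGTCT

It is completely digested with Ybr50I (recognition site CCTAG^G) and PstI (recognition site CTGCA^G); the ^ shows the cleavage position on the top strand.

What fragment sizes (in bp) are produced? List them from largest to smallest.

43, 42, 32, 13, 7, 4 bp

Ybr50I sites (CCTAGG) start at positions 38, 83, 133.
Ybr50I cuts after base 5 of each site (before the last base), so after positions 42, 87, 137.
PstI sites (CTGCAG) start at positions 51, 90.
PstI cuts after base 5 of each site (before the last base), so after positions 55, 94.
Combined cut positions: 42, 55, 87, 94, 137.
Linear molecule, 5 cuts → 6 fragments:
  1–42 → 42 bp
  43–55 → 13 bp
  56–87 → 32 bp
  88–94 → 7 bp
  95–137 → 43 bp
  138–141 → 4 bp
Sorted largest to smallest: 43, 42, 32, 13, 7, 4 bp.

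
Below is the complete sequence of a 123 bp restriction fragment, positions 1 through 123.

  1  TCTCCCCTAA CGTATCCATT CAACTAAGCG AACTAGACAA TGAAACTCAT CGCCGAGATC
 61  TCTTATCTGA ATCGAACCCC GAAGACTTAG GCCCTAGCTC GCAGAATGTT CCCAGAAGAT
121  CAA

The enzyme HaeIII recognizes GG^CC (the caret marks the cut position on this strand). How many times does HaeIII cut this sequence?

1

GGCC occurs starting at position 90.
HaeIII cuts at 1 site.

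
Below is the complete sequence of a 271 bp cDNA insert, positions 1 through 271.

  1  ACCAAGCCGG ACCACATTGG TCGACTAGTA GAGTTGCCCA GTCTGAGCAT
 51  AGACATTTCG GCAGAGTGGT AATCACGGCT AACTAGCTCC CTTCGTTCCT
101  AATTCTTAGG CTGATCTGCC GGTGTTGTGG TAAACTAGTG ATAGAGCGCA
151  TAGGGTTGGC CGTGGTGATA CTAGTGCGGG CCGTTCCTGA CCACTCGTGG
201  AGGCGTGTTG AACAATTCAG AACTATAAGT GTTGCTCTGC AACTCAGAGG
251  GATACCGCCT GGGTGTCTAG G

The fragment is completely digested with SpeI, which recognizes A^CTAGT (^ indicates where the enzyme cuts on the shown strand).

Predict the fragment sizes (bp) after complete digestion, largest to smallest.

SpeI sites (ACTAGT) start at positions 24, 134, 170.
SpeI cuts after the first base of each site, so after positions 24, 134, 170.
Linear molecule, 3 cuts → 4 fragments:
  1–24 → 24 bp
  25–134 → 110 bp
  135–170 → 36 bp
  171–271 → 101 bp
Sorted largest to smallest: 110, 101, 36, 24 bp.

110, 101, 36, 24 bp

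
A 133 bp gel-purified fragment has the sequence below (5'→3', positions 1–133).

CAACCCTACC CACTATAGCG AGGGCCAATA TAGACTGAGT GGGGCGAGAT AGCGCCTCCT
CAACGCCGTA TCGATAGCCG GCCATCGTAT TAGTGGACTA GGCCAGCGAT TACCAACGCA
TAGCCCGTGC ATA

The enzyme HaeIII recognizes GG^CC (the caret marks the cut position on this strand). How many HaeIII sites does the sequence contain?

GGCC occurs starting at positions 23, 80, 101.
HaeIII cuts at 3 sites.

3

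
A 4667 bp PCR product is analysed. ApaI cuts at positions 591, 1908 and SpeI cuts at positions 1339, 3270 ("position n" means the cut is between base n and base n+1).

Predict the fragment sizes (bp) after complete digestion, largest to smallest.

1397, 1362, 748, 591, 569 bp

Combined cut positions (sorted): 591, 1339, 1908, 3270.
Linear molecule, 4 cuts → 5 fragments:
  591 − 0 = 591 bp
  1339 − 591 = 748 bp
  1908 − 1339 = 569 bp
  3270 − 1908 = 1362 bp
  4667 − 3270 = 1397 bp
Sorted largest to smallest: 1397, 1362, 748, 591, 569 bp.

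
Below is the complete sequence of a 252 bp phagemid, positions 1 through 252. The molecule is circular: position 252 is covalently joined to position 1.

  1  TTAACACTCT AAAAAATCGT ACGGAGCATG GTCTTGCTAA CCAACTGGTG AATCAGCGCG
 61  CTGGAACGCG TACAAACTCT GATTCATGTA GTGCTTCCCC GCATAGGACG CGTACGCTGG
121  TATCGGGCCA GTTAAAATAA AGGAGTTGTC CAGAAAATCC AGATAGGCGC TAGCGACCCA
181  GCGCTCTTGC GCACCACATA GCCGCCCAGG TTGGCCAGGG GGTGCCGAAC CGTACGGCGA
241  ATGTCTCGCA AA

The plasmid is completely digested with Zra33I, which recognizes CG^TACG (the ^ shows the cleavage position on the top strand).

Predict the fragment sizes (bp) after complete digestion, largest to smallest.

Zra33I sites (CGTACG) start at positions 18, 111, 231.
Zra33I cuts after base 2 of each site, so after positions 19, 112, 232.
Circular molecule, 3 cuts → 3 fragments:
  20–112 → 93 bp
  113–232 → 120 bp
  233–252 then 1–19 → 20 + 19 = 39 bp
Sorted largest to smallest: 120, 93, 39 bp.

120, 93, 39 bp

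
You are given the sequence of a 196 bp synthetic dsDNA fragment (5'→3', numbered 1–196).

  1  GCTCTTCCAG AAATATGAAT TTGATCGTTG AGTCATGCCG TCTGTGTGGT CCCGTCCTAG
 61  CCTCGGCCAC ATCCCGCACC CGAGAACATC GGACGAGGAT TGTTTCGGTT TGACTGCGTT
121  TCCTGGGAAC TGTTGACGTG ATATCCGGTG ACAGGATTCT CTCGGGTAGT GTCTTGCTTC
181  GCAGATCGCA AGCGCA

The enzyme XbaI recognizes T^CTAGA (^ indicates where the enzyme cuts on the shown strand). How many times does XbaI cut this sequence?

No occurrence of TCTAGA is present in the sequence.
XbaI does not cut: 0 sites.

0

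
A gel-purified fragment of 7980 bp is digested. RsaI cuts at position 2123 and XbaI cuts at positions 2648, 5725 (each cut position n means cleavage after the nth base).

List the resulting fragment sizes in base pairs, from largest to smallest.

Combined cut positions (sorted): 2123, 2648, 5725.
Linear molecule, 3 cuts → 4 fragments:
  2123 − 0 = 2123 bp
  2648 − 2123 = 525 bp
  5725 − 2648 = 3077 bp
  7980 − 5725 = 2255 bp
Sorted largest to smallest: 3077, 2255, 2123, 525 bp.

3077, 2255, 2123, 525 bp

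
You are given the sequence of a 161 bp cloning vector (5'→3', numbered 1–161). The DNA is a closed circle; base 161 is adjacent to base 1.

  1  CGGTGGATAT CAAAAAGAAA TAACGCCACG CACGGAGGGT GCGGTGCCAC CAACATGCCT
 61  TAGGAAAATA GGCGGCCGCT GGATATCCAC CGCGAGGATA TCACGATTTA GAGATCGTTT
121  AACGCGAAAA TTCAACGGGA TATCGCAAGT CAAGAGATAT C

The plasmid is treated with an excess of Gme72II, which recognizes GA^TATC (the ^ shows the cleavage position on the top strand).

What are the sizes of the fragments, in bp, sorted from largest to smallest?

Gme72II sites (GATATC) start at positions 6, 82, 97, 139, 156.
Gme72II cuts after base 2 of each site, so after positions 7, 83, 98, 140, 157.
Circular molecule, 5 cuts → 5 fragments:
  8–83 → 76 bp
  84–98 → 15 bp
  99–140 → 42 bp
  141–157 → 17 bp
  158–161 then 1–7 → 4 + 7 = 11 bp
Sorted largest to smallest: 76, 42, 17, 15, 11 bp.

76, 42, 17, 15, 11 bp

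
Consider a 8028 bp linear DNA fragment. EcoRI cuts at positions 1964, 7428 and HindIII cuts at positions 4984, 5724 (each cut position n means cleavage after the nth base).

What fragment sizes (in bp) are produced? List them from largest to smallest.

Combined cut positions (sorted): 1964, 4984, 5724, 7428.
Linear molecule, 4 cuts → 5 fragments:
  1964 − 0 = 1964 bp
  4984 − 1964 = 3020 bp
  5724 − 4984 = 740 bp
  7428 − 5724 = 1704 bp
  8028 − 7428 = 600 bp
Sorted largest to smallest: 3020, 1964, 1704, 740, 600 bp.

3020, 1964, 1704, 740, 600 bp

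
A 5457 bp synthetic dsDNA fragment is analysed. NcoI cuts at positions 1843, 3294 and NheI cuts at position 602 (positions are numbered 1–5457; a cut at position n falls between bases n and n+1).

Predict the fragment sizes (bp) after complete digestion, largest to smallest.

Combined cut positions (sorted): 602, 1843, 3294.
Linear molecule, 3 cuts → 4 fragments:
  602 − 0 = 602 bp
  1843 − 602 = 1241 bp
  3294 − 1843 = 1451 bp
  5457 − 3294 = 2163 bp
Sorted largest to smallest: 2163, 1451, 1241, 602 bp.

2163, 1451, 1241, 602 bp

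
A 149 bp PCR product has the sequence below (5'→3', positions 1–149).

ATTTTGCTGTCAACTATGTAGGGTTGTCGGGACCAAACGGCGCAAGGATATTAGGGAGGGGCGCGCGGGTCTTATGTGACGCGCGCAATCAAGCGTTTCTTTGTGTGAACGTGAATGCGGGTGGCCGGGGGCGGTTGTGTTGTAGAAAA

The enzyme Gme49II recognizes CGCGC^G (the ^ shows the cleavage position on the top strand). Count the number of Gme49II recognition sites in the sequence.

2

CGCGCG occurs starting at positions 62, 80.
Gme49II cuts at 2 sites.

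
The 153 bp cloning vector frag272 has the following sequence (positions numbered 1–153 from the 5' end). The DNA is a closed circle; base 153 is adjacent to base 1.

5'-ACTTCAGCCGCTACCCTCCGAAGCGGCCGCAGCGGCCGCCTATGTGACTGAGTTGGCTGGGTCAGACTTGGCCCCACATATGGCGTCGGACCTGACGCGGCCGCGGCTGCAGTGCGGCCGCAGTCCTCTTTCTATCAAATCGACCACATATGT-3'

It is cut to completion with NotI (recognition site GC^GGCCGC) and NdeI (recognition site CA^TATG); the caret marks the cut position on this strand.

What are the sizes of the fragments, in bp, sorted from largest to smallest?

45, 33, 29, 20, 17, 9 bp

NotI sites (GCGGCCGC) start at positions 23, 32, 97, 114.
NotI cuts after base 2 of each site, so after positions 24, 33, 98, 115.
NdeI sites (CATATG) start at positions 77, 147.
NdeI cuts after base 2 of each site, so after positions 78, 148.
Combined cut positions: 24, 33, 78, 98, 115, 148.
Circular molecule, 6 cuts → 6 fragments:
  25–33 → 9 bp
  34–78 → 45 bp
  79–98 → 20 bp
  99–115 → 17 bp
  116–148 → 33 bp
  149–153 then 1–24 → 5 + 24 = 29 bp
Sorted largest to smallest: 45, 33, 29, 20, 17, 9 bp.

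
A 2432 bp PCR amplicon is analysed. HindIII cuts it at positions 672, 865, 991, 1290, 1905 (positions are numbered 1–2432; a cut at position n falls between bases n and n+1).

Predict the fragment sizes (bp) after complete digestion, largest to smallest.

Linear molecule, 5 cuts → 6 fragments:
  672 − 0 = 672 bp
  865 − 672 = 193 bp
  991 − 865 = 126 bp
  1290 − 991 = 299 bp
  1905 − 1290 = 615 bp
  2432 − 1905 = 527 bp
Sorted largest to smallest: 672, 615, 527, 299, 193, 126 bp.

672, 615, 527, 299, 193, 126 bp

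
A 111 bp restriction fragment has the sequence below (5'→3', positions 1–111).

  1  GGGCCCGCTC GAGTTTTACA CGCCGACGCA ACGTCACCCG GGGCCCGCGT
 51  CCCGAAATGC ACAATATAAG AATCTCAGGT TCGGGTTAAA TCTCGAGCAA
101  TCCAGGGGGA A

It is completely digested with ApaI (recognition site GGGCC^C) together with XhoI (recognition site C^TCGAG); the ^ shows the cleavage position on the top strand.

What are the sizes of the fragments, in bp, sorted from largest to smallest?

47, 37, 19, 5, 3 bp

ApaI sites (GGGCCC) start at positions 1, 41.
ApaI cuts after base 5 of each site (before the last base), so after positions 5, 45.
XhoI sites (CTCGAG) start at positions 8, 92.
XhoI cuts after the first base of each site, so after positions 8, 92.
Combined cut positions: 5, 8, 45, 92.
Linear molecule, 4 cuts → 5 fragments:
  1–5 → 5 bp
  6–8 → 3 bp
  9–45 → 37 bp
  46–92 → 47 bp
  93–111 → 19 bp
Sorted largest to smallest: 47, 37, 19, 5, 3 bp.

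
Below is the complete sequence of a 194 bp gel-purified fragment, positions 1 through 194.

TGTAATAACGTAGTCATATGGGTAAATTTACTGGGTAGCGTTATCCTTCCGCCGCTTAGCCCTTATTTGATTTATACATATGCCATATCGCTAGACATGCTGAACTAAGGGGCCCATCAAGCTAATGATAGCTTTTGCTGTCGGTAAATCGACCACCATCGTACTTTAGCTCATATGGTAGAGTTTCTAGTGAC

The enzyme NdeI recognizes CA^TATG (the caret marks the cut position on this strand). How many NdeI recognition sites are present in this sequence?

CATATG occurs starting at positions 15, 77, 172.
NdeI cuts at 3 sites.

3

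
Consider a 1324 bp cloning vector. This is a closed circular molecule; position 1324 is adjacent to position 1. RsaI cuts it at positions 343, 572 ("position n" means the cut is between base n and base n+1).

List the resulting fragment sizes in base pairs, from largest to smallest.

Circular molecule, 2 cuts → 2 fragments:
  572 − 343 = 229 bp
  wrap: 1324 − 572 + 343 = 1095 bp
Sorted largest to smallest: 1095, 229 bp.

1095, 229 bp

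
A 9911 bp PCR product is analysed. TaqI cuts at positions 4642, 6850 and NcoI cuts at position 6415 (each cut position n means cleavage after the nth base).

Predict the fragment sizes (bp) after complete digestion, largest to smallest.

4642, 3061, 1773, 435 bp

Combined cut positions (sorted): 4642, 6415, 6850.
Linear molecule, 3 cuts → 4 fragments:
  4642 − 0 = 4642 bp
  6415 − 4642 = 1773 bp
  6850 − 6415 = 435 bp
  9911 − 6850 = 3061 bp
Sorted largest to smallest: 4642, 3061, 1773, 435 bp.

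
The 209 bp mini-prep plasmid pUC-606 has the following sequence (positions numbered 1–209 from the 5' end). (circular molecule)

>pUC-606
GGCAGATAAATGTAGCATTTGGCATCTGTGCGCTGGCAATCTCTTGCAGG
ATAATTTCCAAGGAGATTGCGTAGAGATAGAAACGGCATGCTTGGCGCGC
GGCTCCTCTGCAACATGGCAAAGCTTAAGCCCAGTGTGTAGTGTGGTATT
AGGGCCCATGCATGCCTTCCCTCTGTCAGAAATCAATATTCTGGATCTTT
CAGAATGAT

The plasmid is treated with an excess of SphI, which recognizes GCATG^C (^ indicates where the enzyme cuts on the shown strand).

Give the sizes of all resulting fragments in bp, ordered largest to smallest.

SphI sites (GCATGC) start at positions 86, 160.
SphI cuts after base 5 of each site (before the last base), so after positions 90, 164.
Circular molecule, 2 cuts → 2 fragments:
  91–164 → 74 bp
  165–209 then 1–90 → 45 + 90 = 135 bp
Sorted largest to smallest: 135, 74 bp.

135, 74 bp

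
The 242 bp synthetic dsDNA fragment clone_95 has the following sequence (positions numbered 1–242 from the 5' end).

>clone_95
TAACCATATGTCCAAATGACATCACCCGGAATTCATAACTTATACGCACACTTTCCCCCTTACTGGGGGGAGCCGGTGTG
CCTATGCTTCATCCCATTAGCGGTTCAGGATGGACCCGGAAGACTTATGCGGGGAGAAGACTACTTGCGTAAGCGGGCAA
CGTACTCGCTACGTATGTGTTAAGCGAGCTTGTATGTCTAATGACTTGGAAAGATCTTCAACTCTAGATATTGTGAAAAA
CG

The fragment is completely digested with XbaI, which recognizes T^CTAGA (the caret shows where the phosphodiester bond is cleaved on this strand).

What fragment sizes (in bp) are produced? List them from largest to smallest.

The XbaI site (TCTAGA) starts at position 223.
XbaI cuts after the first base of each site, so after position 223.
Linear molecule, 1 cut → 2 fragments:
  1–223 → 223 bp
  224–242 → 19 bp
Sorted largest to smallest: 223, 19 bp.

223, 19 bp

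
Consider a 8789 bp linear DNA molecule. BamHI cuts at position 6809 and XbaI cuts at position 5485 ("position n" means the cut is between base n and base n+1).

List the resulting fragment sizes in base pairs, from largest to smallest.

5485, 1980, 1324 bp

Combined cut positions (sorted): 5485, 6809.
Linear molecule, 2 cuts → 3 fragments:
  5485 − 0 = 5485 bp
  6809 − 5485 = 1324 bp
  8789 − 6809 = 1980 bp
Sorted largest to smallest: 5485, 1980, 1324 bp.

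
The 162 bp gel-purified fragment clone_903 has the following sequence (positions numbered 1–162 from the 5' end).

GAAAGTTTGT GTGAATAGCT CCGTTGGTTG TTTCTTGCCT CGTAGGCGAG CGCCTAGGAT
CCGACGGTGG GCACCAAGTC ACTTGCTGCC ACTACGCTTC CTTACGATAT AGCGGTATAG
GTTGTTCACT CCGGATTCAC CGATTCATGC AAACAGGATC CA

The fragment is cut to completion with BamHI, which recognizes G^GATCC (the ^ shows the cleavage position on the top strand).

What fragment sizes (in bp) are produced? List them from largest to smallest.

99, 57, 6 bp

BamHI sites (GGATCC) start at positions 57, 156.
BamHI cuts after the first base of each site, so after positions 57, 156.
Linear molecule, 2 cuts → 3 fragments:
  1–57 → 57 bp
  58–156 → 99 bp
  157–162 → 6 bp
Sorted largest to smallest: 99, 57, 6 bp.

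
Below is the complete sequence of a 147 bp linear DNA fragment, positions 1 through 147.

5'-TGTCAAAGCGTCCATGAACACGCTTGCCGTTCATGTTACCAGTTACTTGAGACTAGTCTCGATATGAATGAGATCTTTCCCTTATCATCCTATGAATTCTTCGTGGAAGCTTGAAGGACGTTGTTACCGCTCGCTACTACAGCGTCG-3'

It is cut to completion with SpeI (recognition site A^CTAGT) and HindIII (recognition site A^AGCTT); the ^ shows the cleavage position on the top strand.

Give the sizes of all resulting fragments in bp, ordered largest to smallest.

The SpeI site (ACTAGT) starts at position 52.
SpeI cuts after the first base of each site, so after position 52.
The HindIII site (AAGCTT) starts at position 107.
HindIII cuts after the first base of each site, so after position 107.
Combined cut positions: 52, 107.
Linear molecule, 2 cuts → 3 fragments:
  1–52 → 52 bp
  53–107 → 55 bp
  108–147 → 40 bp
Sorted largest to smallest: 55, 52, 40 bp.

55, 52, 40 bp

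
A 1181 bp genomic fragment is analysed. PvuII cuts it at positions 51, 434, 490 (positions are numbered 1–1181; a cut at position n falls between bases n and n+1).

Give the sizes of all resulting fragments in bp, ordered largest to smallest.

Linear molecule, 3 cuts → 4 fragments:
  51 − 0 = 51 bp
  434 − 51 = 383 bp
  490 − 434 = 56 bp
  1181 − 490 = 691 bp
Sorted largest to smallest: 691, 383, 56, 51 bp.

691, 383, 56, 51 bp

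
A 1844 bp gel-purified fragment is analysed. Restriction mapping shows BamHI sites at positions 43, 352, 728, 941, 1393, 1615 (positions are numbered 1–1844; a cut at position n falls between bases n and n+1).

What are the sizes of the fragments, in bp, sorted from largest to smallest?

452, 376, 309, 229, 222, 213, 43 bp

Linear molecule, 6 cuts → 7 fragments:
  43 − 0 = 43 bp
  352 − 43 = 309 bp
  728 − 352 = 376 bp
  941 − 728 = 213 bp
  1393 − 941 = 452 bp
  1615 − 1393 = 222 bp
  1844 − 1615 = 229 bp
Sorted largest to smallest: 452, 376, 309, 229, 222, 213, 43 bp.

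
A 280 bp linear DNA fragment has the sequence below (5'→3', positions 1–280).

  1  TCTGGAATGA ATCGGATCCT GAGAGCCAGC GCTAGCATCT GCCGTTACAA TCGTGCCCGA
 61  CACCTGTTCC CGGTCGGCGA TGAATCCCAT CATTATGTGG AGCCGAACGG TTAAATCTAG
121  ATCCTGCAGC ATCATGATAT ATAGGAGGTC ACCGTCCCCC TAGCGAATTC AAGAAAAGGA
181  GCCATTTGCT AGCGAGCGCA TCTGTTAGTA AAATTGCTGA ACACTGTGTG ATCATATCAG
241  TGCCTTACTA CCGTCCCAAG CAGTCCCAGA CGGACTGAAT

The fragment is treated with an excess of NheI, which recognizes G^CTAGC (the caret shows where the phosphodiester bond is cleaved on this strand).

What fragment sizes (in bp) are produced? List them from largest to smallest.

157, 92, 31 bp

NheI sites (GCTAGC) start at positions 31, 188.
NheI cuts after the first base of each site, so after positions 31, 188.
Linear molecule, 2 cuts → 3 fragments:
  1–31 → 31 bp
  32–188 → 157 bp
  189–280 → 92 bp
Sorted largest to smallest: 157, 92, 31 bp.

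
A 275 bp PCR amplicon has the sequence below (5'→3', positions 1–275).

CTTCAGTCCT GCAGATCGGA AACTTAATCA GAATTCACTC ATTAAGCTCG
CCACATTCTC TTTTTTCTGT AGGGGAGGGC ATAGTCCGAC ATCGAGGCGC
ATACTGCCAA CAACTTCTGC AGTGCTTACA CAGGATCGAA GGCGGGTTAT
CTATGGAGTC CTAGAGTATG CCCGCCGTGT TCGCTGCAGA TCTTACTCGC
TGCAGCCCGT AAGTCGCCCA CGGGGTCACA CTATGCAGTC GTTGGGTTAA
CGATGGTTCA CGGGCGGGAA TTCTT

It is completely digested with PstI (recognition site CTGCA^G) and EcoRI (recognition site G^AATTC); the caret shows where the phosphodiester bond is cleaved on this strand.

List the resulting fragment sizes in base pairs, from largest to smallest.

PstI sites (CTGCAG) start at positions 9, 117, 184, 200.
PstI cuts after base 5 of each site (before the last base), so after positions 13, 121, 188, 204.
EcoRI sites (GAATTC) start at positions 31, 268.
EcoRI cuts after the first base of each site, so after positions 31, 268.
Combined cut positions: 13, 31, 121, 188, 204, 268.
Linear molecule, 6 cuts → 7 fragments:
  1–13 → 13 bp
  14–31 → 18 bp
  32–121 → 90 bp
  122–188 → 67 bp
  189–204 → 16 bp
  205–268 → 64 bp
  269–275 → 7 bp
Sorted largest to smallest: 90, 67, 64, 18, 16, 13, 7 bp.

90, 67, 64, 18, 16, 13, 7 bp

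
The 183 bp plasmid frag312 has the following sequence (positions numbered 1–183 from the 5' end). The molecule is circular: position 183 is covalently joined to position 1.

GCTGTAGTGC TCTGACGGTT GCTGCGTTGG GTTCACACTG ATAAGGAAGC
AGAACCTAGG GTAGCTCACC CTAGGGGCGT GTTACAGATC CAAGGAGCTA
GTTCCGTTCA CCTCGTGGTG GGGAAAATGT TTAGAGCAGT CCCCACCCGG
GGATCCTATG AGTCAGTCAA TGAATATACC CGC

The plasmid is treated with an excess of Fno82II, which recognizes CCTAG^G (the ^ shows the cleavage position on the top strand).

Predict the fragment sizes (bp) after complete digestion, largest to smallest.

168, 15 bp

Fno82II sites (CCTAGG) start at positions 55, 70.
Fno82II cuts after base 5 of each site (before the last base), so after positions 59, 74.
Circular molecule, 2 cuts → 2 fragments:
  60–74 → 15 bp
  75–183 then 1–59 → 109 + 59 = 168 bp
Sorted largest to smallest: 168, 15 bp.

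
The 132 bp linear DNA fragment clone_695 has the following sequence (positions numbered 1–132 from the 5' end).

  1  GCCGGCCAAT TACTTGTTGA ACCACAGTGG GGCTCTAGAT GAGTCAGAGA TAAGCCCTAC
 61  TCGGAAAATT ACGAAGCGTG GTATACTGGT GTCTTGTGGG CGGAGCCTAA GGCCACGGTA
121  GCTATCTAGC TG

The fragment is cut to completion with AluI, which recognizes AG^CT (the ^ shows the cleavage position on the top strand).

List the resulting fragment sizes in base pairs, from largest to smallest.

AluI sites (AGCT) start at positions 120, 128.
AluI cuts after base 2 of each site, so after positions 121, 129.
Linear molecule, 2 cuts → 3 fragments:
  1–121 → 121 bp
  122–129 → 8 bp
  130–132 → 3 bp
Sorted largest to smallest: 121, 8, 3 bp.

121, 8, 3 bp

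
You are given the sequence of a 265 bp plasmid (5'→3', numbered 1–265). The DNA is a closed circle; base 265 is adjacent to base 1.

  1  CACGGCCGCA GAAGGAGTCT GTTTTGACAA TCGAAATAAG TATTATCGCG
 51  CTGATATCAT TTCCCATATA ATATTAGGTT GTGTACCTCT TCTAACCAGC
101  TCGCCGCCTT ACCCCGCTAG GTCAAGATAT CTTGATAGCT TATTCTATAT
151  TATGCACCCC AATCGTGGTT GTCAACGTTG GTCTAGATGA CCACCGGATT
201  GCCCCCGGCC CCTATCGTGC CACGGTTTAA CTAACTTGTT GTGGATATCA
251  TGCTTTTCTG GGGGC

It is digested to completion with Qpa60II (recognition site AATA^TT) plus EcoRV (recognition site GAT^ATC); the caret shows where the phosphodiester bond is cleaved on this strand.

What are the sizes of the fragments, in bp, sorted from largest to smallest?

The Qpa60II site (AATATT) starts at position 70.
Qpa60II cuts after base 4 of each site, so after position 73.
EcoRV sites (GATATC) start at positions 53, 126, 244.
EcoRV cuts after base 3 of each site, so after positions 55, 128, 246.
Combined cut positions: 55, 73, 128, 246.
Circular molecule, 4 cuts → 4 fragments:
  56–73 → 18 bp
  74–128 → 55 bp
  129–246 → 118 bp
  247–265 then 1–55 → 19 + 55 = 74 bp
Sorted largest to smallest: 118, 74, 55, 18 bp.

118, 74, 55, 18 bp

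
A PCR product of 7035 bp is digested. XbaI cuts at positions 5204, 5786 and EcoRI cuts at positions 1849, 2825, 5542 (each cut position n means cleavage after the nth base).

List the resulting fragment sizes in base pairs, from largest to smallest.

Combined cut positions (sorted): 1849, 2825, 5204, 5542, 5786.
Linear molecule, 5 cuts → 6 fragments:
  1849 − 0 = 1849 bp
  2825 − 1849 = 976 bp
  5204 − 2825 = 2379 bp
  5542 − 5204 = 338 bp
  5786 − 5542 = 244 bp
  7035 − 5786 = 1249 bp
Sorted largest to smallest: 2379, 1849, 1249, 976, 338, 244 bp.

2379, 1849, 1249, 976, 338, 244 bp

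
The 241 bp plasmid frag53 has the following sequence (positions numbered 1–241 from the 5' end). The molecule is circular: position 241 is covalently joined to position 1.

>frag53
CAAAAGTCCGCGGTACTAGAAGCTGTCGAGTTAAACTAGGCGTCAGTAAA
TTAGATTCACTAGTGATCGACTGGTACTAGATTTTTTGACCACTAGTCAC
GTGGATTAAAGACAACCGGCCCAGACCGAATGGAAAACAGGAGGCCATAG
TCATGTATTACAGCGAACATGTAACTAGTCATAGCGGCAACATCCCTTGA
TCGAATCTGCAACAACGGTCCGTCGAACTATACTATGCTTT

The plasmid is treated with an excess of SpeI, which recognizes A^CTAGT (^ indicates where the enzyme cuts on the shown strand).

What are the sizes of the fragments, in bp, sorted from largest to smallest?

SpeI sites (ACTAGT) start at positions 59, 92, 174.
SpeI cuts after the first base of each site, so after positions 59, 92, 174.
Circular molecule, 3 cuts → 3 fragments:
  60–92 → 33 bp
  93–174 → 82 bp
  175–241 then 1–59 → 67 + 59 = 126 bp
Sorted largest to smallest: 126, 82, 33 bp.

126, 82, 33 bp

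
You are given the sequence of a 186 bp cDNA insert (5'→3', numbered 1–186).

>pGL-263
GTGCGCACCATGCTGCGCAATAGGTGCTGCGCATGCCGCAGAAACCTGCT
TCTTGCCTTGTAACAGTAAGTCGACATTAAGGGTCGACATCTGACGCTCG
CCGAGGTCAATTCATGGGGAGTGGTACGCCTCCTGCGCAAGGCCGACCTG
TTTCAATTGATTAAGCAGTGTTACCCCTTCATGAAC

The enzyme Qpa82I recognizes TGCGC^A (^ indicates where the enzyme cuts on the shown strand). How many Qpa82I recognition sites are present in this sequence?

4

TGCGCA occurs starting at positions 2, 14, 28, 134.
Qpa82I cuts at 4 sites.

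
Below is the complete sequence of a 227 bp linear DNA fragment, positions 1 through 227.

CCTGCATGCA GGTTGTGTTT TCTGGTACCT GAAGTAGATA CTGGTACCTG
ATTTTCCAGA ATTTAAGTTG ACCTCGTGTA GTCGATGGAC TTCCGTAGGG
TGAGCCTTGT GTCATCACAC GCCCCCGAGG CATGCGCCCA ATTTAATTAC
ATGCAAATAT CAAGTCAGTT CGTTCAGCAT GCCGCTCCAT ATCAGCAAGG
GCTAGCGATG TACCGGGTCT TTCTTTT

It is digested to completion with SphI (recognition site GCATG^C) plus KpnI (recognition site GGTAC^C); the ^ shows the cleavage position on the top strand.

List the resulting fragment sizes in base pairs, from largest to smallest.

87, 47, 46, 20, 19, 8 bp

SphI sites (GCATGC) start at positions 4, 130, 177.
SphI cuts after base 5 of each site (before the last base), so after positions 8, 134, 181.
KpnI sites (GGTACC) start at positions 24, 43.
KpnI cuts after base 5 of each site (before the last base), so after positions 28, 47.
Combined cut positions: 8, 28, 47, 134, 181.
Linear molecule, 5 cuts → 6 fragments:
  1–8 → 8 bp
  9–28 → 20 bp
  29–47 → 19 bp
  48–134 → 87 bp
  135–181 → 47 bp
  182–227 → 46 bp
Sorted largest to smallest: 87, 47, 46, 20, 19, 8 bp.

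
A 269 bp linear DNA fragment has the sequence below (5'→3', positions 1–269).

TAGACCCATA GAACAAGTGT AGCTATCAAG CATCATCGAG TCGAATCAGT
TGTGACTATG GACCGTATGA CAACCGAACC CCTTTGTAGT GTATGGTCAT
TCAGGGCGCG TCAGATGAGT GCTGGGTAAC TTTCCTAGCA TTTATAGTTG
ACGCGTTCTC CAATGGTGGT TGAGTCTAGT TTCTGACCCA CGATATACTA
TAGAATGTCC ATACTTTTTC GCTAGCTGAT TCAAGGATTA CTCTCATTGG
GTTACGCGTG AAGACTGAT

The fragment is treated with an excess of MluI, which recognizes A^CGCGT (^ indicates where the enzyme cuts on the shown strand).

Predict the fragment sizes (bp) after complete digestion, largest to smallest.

151, 103, 15 bp

MluI sites (ACGCGT) start at positions 151, 254.
MluI cuts after the first base of each site, so after positions 151, 254.
Linear molecule, 2 cuts → 3 fragments:
  1–151 → 151 bp
  152–254 → 103 bp
  255–269 → 15 bp
Sorted largest to smallest: 151, 103, 15 bp.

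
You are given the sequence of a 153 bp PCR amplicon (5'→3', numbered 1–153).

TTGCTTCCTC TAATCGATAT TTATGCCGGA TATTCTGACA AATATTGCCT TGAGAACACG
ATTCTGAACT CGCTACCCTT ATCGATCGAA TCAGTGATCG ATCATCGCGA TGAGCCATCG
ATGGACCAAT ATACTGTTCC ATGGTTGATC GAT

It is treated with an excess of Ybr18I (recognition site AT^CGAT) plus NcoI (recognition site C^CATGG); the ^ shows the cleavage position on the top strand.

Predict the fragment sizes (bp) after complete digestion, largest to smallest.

Ybr18I sites (ATCGAT) start at positions 13, 81, 97, 117, 148.
Ybr18I cuts after base 2 of each site, so after positions 14, 82, 98, 118, 149.
The NcoI site (CCATGG) starts at position 139.
NcoI cuts after the first base of each site, so after position 139.
Combined cut positions: 14, 82, 98, 118, 139, 149.
Linear molecule, 6 cuts → 7 fragments:
  1–14 → 14 bp
  15–82 → 68 bp
  83–98 → 16 bp
  99–118 → 20 bp
  119–139 → 21 bp
  140–149 → 10 bp
  150–153 → 4 bp
Sorted largest to smallest: 68, 21, 20, 16, 14, 10, 4 bp.

68, 21, 20, 16, 14, 10, 4 bp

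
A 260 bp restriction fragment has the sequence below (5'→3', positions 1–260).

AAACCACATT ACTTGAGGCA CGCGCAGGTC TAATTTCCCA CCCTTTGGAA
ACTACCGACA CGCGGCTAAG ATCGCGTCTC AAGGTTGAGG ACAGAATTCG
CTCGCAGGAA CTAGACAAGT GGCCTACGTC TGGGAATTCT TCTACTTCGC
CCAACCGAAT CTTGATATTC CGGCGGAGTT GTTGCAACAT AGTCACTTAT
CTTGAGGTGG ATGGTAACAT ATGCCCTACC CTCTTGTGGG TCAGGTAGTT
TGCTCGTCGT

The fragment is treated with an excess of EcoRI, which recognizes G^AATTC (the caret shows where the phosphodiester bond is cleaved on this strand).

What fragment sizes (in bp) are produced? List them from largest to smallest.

EcoRI sites (GAATTC) start at positions 94, 134.
EcoRI cuts after the first base of each site, so after positions 94, 134.
Linear molecule, 2 cuts → 3 fragments:
  1–94 → 94 bp
  95–134 → 40 bp
  135–260 → 126 bp
Sorted largest to smallest: 126, 94, 40 bp.

126, 94, 40 bp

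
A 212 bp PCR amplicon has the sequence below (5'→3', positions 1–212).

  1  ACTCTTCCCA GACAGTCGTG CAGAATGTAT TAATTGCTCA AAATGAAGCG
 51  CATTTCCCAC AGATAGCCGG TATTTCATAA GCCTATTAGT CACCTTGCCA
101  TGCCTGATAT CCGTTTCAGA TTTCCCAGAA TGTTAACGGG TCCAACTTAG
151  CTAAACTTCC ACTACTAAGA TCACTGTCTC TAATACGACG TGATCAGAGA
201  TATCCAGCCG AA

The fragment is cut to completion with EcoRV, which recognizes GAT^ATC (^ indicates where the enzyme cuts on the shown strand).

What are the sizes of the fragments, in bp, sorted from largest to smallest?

108, 93, 11 bp

EcoRV sites (GATATC) start at positions 106, 199.
EcoRV cuts after base 3 of each site, so after positions 108, 201.
Linear molecule, 2 cuts → 3 fragments:
  1–108 → 108 bp
  109–201 → 93 bp
  202–212 → 11 bp
Sorted largest to smallest: 108, 93, 11 bp.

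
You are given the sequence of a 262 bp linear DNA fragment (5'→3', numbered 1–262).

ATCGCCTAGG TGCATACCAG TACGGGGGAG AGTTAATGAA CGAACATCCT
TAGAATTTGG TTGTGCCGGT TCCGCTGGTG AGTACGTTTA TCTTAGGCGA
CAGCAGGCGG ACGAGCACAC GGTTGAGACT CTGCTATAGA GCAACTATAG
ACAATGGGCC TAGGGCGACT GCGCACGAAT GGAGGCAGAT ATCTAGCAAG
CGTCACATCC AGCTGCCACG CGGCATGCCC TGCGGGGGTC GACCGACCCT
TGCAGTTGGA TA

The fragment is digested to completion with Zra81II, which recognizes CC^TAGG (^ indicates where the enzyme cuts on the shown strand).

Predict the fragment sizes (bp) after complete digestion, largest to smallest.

154, 102, 6 bp

Zra81II sites (CCTAGG) start at positions 5, 159.
Zra81II cuts after base 2 of each site, so after positions 6, 160.
Linear molecule, 2 cuts → 3 fragments:
  1–6 → 6 bp
  7–160 → 154 bp
  161–262 → 102 bp
Sorted largest to smallest: 154, 102, 6 bp.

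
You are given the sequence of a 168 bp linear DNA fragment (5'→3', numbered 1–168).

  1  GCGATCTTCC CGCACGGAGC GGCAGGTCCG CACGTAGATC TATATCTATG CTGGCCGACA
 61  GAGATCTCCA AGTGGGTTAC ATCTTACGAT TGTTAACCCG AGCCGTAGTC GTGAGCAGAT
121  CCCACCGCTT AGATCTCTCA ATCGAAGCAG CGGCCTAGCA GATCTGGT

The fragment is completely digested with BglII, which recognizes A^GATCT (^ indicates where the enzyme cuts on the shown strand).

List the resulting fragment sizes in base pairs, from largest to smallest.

69, 36, 29, 26, 8 bp

BglII sites (AGATCT) start at positions 36, 62, 131, 160.
BglII cuts after the first base of each site, so after positions 36, 62, 131, 160.
Linear molecule, 4 cuts → 5 fragments:
  1–36 → 36 bp
  37–62 → 26 bp
  63–131 → 69 bp
  132–160 → 29 bp
  161–168 → 8 bp
Sorted largest to smallest: 69, 36, 29, 26, 8 bp.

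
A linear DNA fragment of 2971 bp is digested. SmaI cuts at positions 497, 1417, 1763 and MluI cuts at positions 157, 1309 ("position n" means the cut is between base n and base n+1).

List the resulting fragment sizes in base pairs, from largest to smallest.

1208, 812, 346, 340, 157, 108 bp

Combined cut positions (sorted): 157, 497, 1309, 1417, 1763.
Linear molecule, 5 cuts → 6 fragments:
  157 − 0 = 157 bp
  497 − 157 = 340 bp
  1309 − 497 = 812 bp
  1417 − 1309 = 108 bp
  1763 − 1417 = 346 bp
  2971 − 1763 = 1208 bp
Sorted largest to smallest: 1208, 812, 346, 340, 157, 108 bp.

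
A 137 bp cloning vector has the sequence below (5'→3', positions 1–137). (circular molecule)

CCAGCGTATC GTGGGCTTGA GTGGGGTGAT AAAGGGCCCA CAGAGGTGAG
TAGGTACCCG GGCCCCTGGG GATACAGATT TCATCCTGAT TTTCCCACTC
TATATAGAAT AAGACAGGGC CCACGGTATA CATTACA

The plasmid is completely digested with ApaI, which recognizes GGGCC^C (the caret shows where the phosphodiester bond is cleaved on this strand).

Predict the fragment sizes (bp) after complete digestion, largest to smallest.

57, 54, 26 bp

ApaI sites (GGGCCC) start at positions 34, 60, 117.
ApaI cuts after base 5 of each site (before the last base), so after positions 38, 64, 121.
Circular molecule, 3 cuts → 3 fragments:
  39–64 → 26 bp
  65–121 → 57 bp
  122–137 then 1–38 → 16 + 38 = 54 bp
Sorted largest to smallest: 57, 54, 26 bp.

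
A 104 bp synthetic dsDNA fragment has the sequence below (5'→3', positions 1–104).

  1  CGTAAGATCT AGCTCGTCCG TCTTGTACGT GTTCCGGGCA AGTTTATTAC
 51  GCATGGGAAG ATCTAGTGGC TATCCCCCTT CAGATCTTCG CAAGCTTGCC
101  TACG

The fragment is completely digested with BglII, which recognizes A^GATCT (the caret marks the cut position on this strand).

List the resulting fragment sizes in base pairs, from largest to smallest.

BglII sites (AGATCT) start at positions 5, 59, 82.
BglII cuts after the first base of each site, so after positions 5, 59, 82.
Linear molecule, 3 cuts → 4 fragments:
  1–5 → 5 bp
  6–59 → 54 bp
  60–82 → 23 bp
  83–104 → 22 bp
Sorted largest to smallest: 54, 23, 22, 5 bp.

54, 23, 22, 5 bp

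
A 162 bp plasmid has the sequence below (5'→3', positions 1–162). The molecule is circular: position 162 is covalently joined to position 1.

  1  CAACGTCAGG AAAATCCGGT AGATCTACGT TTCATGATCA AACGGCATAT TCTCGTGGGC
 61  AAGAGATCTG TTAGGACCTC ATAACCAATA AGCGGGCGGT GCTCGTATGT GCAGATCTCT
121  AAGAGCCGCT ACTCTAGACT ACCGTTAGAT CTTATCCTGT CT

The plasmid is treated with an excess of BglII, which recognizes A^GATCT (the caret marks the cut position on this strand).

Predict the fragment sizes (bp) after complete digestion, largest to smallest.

BglII sites (AGATCT) start at positions 21, 64, 113, 147.
BglII cuts after the first base of each site, so after positions 21, 64, 113, 147.
Circular molecule, 4 cuts → 4 fragments:
  22–64 → 43 bp
  65–113 → 49 bp
  114–147 → 34 bp
  148–162 then 1–21 → 15 + 21 = 36 bp
Sorted largest to smallest: 49, 43, 36, 34 bp.

49, 43, 36, 34 bp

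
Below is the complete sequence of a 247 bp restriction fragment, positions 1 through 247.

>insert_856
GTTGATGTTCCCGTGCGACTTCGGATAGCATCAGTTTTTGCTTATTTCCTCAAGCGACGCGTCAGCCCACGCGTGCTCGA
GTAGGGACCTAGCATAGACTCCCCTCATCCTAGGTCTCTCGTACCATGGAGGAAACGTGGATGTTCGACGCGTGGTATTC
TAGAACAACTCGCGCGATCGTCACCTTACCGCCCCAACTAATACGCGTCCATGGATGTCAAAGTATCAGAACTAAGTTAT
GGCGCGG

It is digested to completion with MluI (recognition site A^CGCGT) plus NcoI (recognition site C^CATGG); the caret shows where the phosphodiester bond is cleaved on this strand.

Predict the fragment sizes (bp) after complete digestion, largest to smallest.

57, 55, 55, 38, 24, 12, 6 bp

MluI sites (ACGCGT) start at positions 57, 69, 148, 203.
MluI cuts after the first base of each site, so after positions 57, 69, 148, 203.
NcoI sites (CCATGG) start at positions 124, 209.
NcoI cuts after the first base of each site, so after positions 124, 209.
Combined cut positions: 57, 69, 124, 148, 203, 209.
Linear molecule, 6 cuts → 7 fragments:
  1–57 → 57 bp
  58–69 → 12 bp
  70–124 → 55 bp
  125–148 → 24 bp
  149–203 → 55 bp
  204–209 → 6 bp
  210–247 → 38 bp
Sorted largest to smallest: 57, 55, 55, 38, 24, 12, 6 bp.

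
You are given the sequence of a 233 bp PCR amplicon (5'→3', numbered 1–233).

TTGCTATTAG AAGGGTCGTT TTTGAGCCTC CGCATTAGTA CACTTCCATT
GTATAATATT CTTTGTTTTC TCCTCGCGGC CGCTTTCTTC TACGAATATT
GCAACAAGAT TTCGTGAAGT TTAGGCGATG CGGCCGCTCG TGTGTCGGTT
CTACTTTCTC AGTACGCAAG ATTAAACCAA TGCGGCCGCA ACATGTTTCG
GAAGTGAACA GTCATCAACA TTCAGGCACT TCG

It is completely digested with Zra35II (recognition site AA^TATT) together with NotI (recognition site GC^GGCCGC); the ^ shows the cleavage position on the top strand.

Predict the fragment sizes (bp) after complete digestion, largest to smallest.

Zra35II sites (AATATT) start at positions 55, 95.
Zra35II cuts after base 2 of each site, so after positions 56, 96.
NotI sites (GCGGCCGC) start at positions 76, 130, 182.
NotI cuts after base 2 of each site, so after positions 77, 131, 183.
Combined cut positions: 56, 77, 96, 131, 183.
Linear molecule, 5 cuts → 6 fragments:
  1–56 → 56 bp
  57–77 → 21 bp
  78–96 → 19 bp
  97–131 → 35 bp
  132–183 → 52 bp
  184–233 → 50 bp
Sorted largest to smallest: 56, 52, 50, 35, 21, 19 bp.

56, 52, 50, 35, 21, 19 bp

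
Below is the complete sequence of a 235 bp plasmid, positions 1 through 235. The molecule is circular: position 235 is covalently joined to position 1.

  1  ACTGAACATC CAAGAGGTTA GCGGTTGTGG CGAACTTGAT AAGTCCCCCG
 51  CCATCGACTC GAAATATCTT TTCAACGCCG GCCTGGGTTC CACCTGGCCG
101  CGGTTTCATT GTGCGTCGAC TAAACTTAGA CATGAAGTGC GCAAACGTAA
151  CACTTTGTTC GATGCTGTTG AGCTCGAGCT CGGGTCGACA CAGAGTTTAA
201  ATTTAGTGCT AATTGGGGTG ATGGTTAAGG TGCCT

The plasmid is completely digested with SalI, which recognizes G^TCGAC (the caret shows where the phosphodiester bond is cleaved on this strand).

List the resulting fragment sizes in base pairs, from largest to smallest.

166, 69 bp

SalI sites (GTCGAC) start at positions 115, 184.
SalI cuts after the first base of each site, so after positions 115, 184.
Circular molecule, 2 cuts → 2 fragments:
  116–184 → 69 bp
  185–235 then 1–115 → 51 + 115 = 166 bp
Sorted largest to smallest: 166, 69 bp.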